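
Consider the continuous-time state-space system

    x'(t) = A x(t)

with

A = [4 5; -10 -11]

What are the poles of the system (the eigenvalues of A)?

-6, -1

det(sI - A) = s^2 - (tr A)s + det A, with tr A = 4 + (-11) = -7 and det A = 4·(-11) - 5·(-10) = -44 - (-50) = 6.
So p(s) = det(sI - A) = s^2 + 7s + 6.
Factor s^2 + 7s + 6: two numbers with sum -7 and product 6 are -1 and -6, so s^2 + 7s + 6 = (s + 1)(s + 6).
Hence p(s) = (s + 1) (s + 6), with roots -6, -1.
All eigenvalues have negative real part, so the system is asymptotically stable.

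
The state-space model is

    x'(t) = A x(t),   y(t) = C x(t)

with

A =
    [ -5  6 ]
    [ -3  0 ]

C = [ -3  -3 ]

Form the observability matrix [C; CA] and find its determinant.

126

CA = [[24, -18]]
Observability matrix O = [C; CA] = [[-3, -3], [24, -18]]
det(O) = (-3)·(-18) - (-3)·24 = 54 - (-72) = 126
Since det(O) ≠ 0, rank(O) = 2 and the system is completely observable.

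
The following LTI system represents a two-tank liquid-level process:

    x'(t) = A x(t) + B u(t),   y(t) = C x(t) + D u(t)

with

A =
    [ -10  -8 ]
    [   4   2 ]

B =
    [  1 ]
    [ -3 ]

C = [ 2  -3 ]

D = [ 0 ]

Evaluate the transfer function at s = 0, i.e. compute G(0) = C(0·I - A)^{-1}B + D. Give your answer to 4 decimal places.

G(0) = C(-A)^{-1}B + D = -C A^{-1} B + D.
det A = 12, so A^{-1} = (1/12)·adj(A) = [[1/6, 2/3], [-1/3, -5/6]]
A^{-1} B = [-11/6, 13/6]^T
C A^{-1} B = -61/6
G(0) = D - C A^{-1} B = 0 - (-61/6) = 61/6 ≈ 10.1667

10.1667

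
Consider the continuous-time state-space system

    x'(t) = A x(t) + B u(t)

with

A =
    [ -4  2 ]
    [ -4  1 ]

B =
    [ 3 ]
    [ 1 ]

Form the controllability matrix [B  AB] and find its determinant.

AB = [[-10], [-11]]
Controllability matrix C = [B  AB] = [[3, -10], [1, -11]]
det(C) = 3·(-11) - (-10)·1 = -33 - (-10) = -23
Since det(C) ≠ 0, rank(C) = 2 and the system is completely controllable.

-23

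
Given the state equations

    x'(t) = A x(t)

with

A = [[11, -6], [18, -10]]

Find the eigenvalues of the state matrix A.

det(sI - A) = s^2 - (tr A)s + det A, with tr A = 11 + (-10) = 1 and det A = 11·(-10) - (-6)·18 = -110 - (-108) = -2.
So p(s) = det(sI - A) = s^2 - s - 2.
Factor s^2 - s - 2: two numbers with sum 1 and product -2 are 2 and -1, so s^2 - s - 2 = (s - 2)(s + 1).
Hence p(s) = (s - 2) (s + 1), with roots -1, 2.
At least one eigenvalue has non-negative real part, so the system is not asymptotically stable.

-1, 2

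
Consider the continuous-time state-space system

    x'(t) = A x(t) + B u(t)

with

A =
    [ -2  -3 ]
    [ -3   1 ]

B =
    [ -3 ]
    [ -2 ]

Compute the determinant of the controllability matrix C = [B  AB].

3

AB = [[12], [7]]
Controllability matrix C = [B  AB] = [[-3, 12], [-2, 7]]
det(C) = (-3)·7 - 12·(-2) = -21 - (-24) = 3
Since det(C) ≠ 0, rank(C) = 2 and the system is completely controllable.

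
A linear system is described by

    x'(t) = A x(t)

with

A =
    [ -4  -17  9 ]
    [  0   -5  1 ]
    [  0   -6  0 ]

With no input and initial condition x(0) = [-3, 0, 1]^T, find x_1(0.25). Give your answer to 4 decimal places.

-0.0149

det(sI - A) = s^3 - (tr A)s^2 + (M11 + M22 + M33)s - det A, where Mii is the 2×2 principal minor of A obtained by deleting row i and column i.
tr A = (-4) + (-5) + 0 = -9; M11 = (-5)·0 - 1·(-6) = 0 - (-6) = 6; M22 = (-4)·0 - 9·0 = 0 - 0 = 0; M33 = (-4)·(-5) - (-17)·0 = 20 - 0 = 20; sum of minors = 26.
det A = (-4)·((-5)·0 - 1·(-6)) - (-17)·(0·0 - 1·0) + 9·(0·(-6) - (-5)·0) = (-4)·6 - (-17)·0 + 9·0 = -24.
So p(s) = det(sI - A) = s^3 + 9s^2 + 26s + 24.
Rational-root test: any integer root divides 24. Testing small divisors, s = -2 works: p(-2) = -8 + 36 + (-52) + 24 = 0, so (s + 2) is a factor.
Dividing, p(s) = (s + 2)(s^2 + 7s + 12).
Factor s^2 + 7s + 12: two numbers with sum -7 and product 12 are -3 and -4, so s^2 + 7s + 12 = (s + 3)(s + 4).
Hence p(s) = (s + 2) (s + 3) (s + 4), with roots -4, -3, -2.
The eigenvalues -4, -3, -2 are distinct and real, so A is diagonalisable and x(t) = e^{At} x(0) = V diag(e^{λ_i t}) V^{-1} x(0), where the columns of V are the eigenvectors.
λ = -4: A - (-4)I = [[0, -17, 9], [0, -1, 1], [0, -6, 4]]. v must be orthogonal to every row; (row 1) × (row 2) = [-8, 0, 0], so take v_1 = [1, 0, 0]^T.
λ = -3: A - (-3)I = [[-1, -17, 9], [0, -2, 1], [0, -6, 3]]. v must be orthogonal to every row; (row 1) × (row 2) = [1, 1, 2], so take v_2 = [1, 1, 2]^T.
λ = -2: A - (-2)I = [[-2, -17, 9], [0, -3, 1], [0, -6, 2]]. v must be orthogonal to every row; (row 1) × (row 2) = [10, 2, 6], so take v_3 = [5, 1, 3]^T.
V = [v_1 v_2 v_3] = [[1, 1, 5], [0, 1, 1], [0, 2, 3]] has det V = 1, so V^{-1} = adj(V)/det V = [[1, 7, -4], [0, 3, -1], [0, -2, 1]].
Modal coordinates z(0) = V^{-1} x(0): 1·(-3) + 7·0 + (-4)·1 = -7; 0·(-3) + 3·0 + (-1)·1 = -1; 0·(-3) + (-2)·0 + 1·1 = 1; so z(0) = [-7, -1, 1]^T.
x_1(t) = Σ_i (v_i)_1 · z_i(0) · e^{λ_i t} (row 1 of V times the modal terms).
x_1(0.25) = 1·(-7)·e^{-4·0.25} + 1·(-1)·e^{-3·0.25} + 5·1·e^{-2·0.25} = (-7)·0.367879 + (-1)·0.472367 + 5·0.606531 = -0.0149.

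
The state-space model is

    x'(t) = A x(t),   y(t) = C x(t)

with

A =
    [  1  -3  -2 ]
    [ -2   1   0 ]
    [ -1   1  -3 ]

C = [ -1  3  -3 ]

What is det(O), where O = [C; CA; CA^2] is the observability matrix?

CA = [[-4, 3, 11]]
CA^2 = [[-21, 26, -25]]
Observability matrix O = [C; CA; CA^2] = [[-1, 3, -3], [-4, 3, 11], [-21, 26, -25]]
Expanding along the first row, det(O) = (-1)·(3·(-25) - 11·26) - 3·((-4)·(-25) - 11·(-21)) + (-3)·((-4)·26 - 3·(-21)) = (-1)·(-361) - 3·331 + (-3)·(-41) = -509
Since det(O) ≠ 0, rank(O) = 3 and the system is completely observable.

-509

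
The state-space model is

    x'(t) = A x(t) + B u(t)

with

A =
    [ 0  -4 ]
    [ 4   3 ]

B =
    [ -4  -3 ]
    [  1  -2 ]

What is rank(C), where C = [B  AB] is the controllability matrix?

AB = [[-4, 8], [-13, -18]]
Controllability matrix C = [B  AB] = [[-4, -3, -4, 8], [1, -2, -13, -18]]
Take the 2×2 submatrix of C formed by columns 1, 2: [[-4, -3], [1, -2]]. Its determinant is (-4)·(-2) - (-3)·1 = 8 - (-3) = 11 ≠ 0.
So rank(C) ≥ 2; since C has 2 rows, rank(C) = 2.
rank(C) = 2 = n, so the pair (A, B) is completely controllable.

2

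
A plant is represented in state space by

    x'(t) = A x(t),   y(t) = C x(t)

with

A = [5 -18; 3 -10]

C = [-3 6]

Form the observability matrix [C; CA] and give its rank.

CA = [[3, -6]]
Observability matrix O = [C; CA] = [[-3, 6], [3, -6]]
Every row of O is a scalar multiple of row 1 = [-3, 6] (multipliers 1, -1), so the rows span a one-dimensional space.
O ≠ 0, hence rank(O) = 1.
rank(O) = 1 < n = 2, so the pair (A, C) is not completely observable.

1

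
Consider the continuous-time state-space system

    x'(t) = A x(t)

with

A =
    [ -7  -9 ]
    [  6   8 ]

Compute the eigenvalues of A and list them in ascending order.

det(sI - A) = s^2 - (tr A)s + det A, with tr A = (-7) + 8 = 1 and det A = (-7)·8 - (-9)·6 = -56 - (-54) = -2.
So p(s) = det(sI - A) = s^2 - s - 2.
Factor s^2 - s - 2: two numbers with sum 1 and product -2 are 2 and -1, so s^2 - s - 2 = (s - 2)(s + 1).
Hence p(s) = (s - 2) (s + 1), with roots -1, 2.
At least one eigenvalue has non-negative real part, so the system is not asymptotically stable.

-1, 2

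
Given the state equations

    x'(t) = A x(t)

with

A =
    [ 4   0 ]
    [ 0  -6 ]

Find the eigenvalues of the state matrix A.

det(sI - A) = s^2 - (tr A)s + det A, with tr A = 4 + (-6) = -2 and det A = 4·(-6) - 0·0 = -24 - 0 = -24.
So p(s) = det(sI - A) = s^2 + 2s - 24.
Factor s^2 + 2s - 24: two numbers with sum -2 and product -24 are 4 and -6, so s^2 + 2s - 24 = (s - 4)(s + 6).
Hence p(s) = (s - 4) (s + 6), with roots -6, 4.
At least one eigenvalue has non-negative real part, so the system is not asymptotically stable.

-6, 4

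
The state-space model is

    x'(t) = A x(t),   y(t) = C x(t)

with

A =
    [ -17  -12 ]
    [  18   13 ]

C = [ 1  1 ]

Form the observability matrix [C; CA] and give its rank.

1

CA = [[1, 1]]
Observability matrix O = [C; CA] = [[1, 1], [1, 1]]
Every row of O is a scalar multiple of row 1 = [1, 1] (multipliers 1, 1), so the rows span a one-dimensional space.
O ≠ 0, hence rank(O) = 1.
rank(O) = 1 < n = 2, so the pair (A, C) is not completely observable.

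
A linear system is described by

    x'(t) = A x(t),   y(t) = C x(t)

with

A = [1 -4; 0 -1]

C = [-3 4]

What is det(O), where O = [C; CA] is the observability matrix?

CA = [[-3, 8]]
Observability matrix O = [C; CA] = [[-3, 4], [-3, 8]]
det(O) = (-3)·8 - 4·(-3) = -24 - (-12) = -12
Since det(O) ≠ 0, rank(O) = 2 and the system is completely observable.

-12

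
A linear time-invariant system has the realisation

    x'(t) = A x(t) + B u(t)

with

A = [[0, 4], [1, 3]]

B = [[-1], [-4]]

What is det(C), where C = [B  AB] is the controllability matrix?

AB = [[-16], [-13]]
Controllability matrix C = [B  AB] = [[-1, -16], [-4, -13]]
det(C) = (-1)·(-13) - (-16)·(-4) = 13 - 64 = -51
Since det(C) ≠ 0, rank(C) = 2 and the system is completely controllable.

-51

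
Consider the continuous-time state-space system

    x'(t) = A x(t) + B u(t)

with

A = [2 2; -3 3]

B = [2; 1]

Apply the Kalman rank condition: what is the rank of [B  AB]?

AB = [[6], [-3]]
Controllability matrix C = [B  AB] = [[2, 6], [1, -3]]
det(C) = 2·(-3) - 6·1 = -6 - 6 = -12 ≠ 0, so rank(C) = 2.
rank(C) = 2 = n, so the pair (A, B) is completely controllable.

2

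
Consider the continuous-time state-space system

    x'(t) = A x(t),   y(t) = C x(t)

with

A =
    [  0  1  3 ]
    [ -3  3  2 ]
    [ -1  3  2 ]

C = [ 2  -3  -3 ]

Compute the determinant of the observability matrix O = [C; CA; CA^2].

CA = [[12, -16, -6]]
CA^2 = [[54, -54, -8]]
Observability matrix O = [C; CA; CA^2] = [[2, -3, -3], [12, -16, -6], [54, -54, -8]]
Expanding along the first row, det(O) = 2·((-16)·(-8) - (-6)·(-54)) - (-3)·(12·(-8) - (-6)·54) + (-3)·(12·(-54) - (-16)·54) = 2·(-196) - (-3)·228 + (-3)·216 = -356
Since det(O) ≠ 0, rank(O) = 3 and the system is completely observable.

-356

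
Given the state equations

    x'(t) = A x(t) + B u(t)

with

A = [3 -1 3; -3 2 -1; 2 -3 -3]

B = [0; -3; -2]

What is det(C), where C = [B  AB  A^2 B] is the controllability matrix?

AB = [[-3], [-4], [15]]
A^2B = [[40], [-14], [-39]]
Controllability matrix C = [B  AB  A^2B] = [[0, -3, 40], [-3, -4, -14], [-2, 15, -39]]
Expanding along the first row, det(C) = 0·((-4)·(-39) - (-14)·15) - (-3)·((-3)·(-39) - (-14)·(-2)) + 40·((-3)·15 - (-4)·(-2)) = 0·366 - (-3)·89 + 40·(-53) = -1853
Since det(C) ≠ 0, rank(C) = 3 and the system is completely controllable.

-1853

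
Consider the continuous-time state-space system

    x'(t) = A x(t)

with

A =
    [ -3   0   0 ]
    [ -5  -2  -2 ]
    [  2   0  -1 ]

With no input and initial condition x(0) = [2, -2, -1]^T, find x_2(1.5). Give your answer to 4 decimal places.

-0.6783

det(sI - A) = s^3 - (tr A)s^2 + (M11 + M22 + M33)s - det A, where Mii is the 2×2 principal minor of A obtained by deleting row i and column i.
tr A = (-3) + (-2) + (-1) = -6; M11 = (-2)·(-1) - (-2)·0 = 2 - 0 = 2; M22 = (-3)·(-1) - 0·2 = 3 - 0 = 3; M33 = (-3)·(-2) - 0·(-5) = 6 - 0 = 6; sum of minors = 11.
det A = (-3)·((-2)·(-1) - (-2)·0) - 0·((-5)·(-1) - (-2)·2) + 0·((-5)·0 - (-2)·2) = (-3)·2 - 0·9 + 0·4 = -6.
So p(s) = det(sI - A) = s^3 + 6s^2 + 11s + 6.
Rational-root test: any integer root divides 6. Testing small divisors, s = -1 works: p(-1) = -1 + 6 + (-11) + 6 = 0, so (s + 1) is a factor.
Dividing, p(s) = (s + 1)(s^2 + 5s + 6).
Factor s^2 + 5s + 6: two numbers with sum -5 and product 6 are -2 and -3, so s^2 + 5s + 6 = (s + 2)(s + 3).
Hence p(s) = (s + 1) (s + 2) (s + 3), with roots -3, -2, -1.
The eigenvalues -3, -2, -1 are distinct and real, so A is diagonalisable and x(t) = e^{At} x(0) = V diag(e^{λ_i t}) V^{-1} x(0), where the columns of V are the eigenvectors.
λ = -3: A - (-3)I = [[0, 0, 0], [-5, 1, -2], [2, 0, 2]]. v must be orthogonal to every row; (row 2) × (row 3) = [2, 6, -2], so take v_1 = [-1, -3, 1]^T.
λ = -2: A - (-2)I = [[-1, 0, 0], [-5, 0, -2], [2, 0, 1]]. v must be orthogonal to every row; (row 1) × (row 2) = [0, -2, 0], so take v_2 = [0, 1, 0]^T.
λ = -1: A - (-1)I = [[-2, 0, 0], [-5, -1, -2], [2, 0, 0]]. v must be orthogonal to every row; (row 1) × (row 2) = [0, -4, 2], so take v_3 = [0, -2, 1]^T.
V = [v_1 v_2 v_3] = [[-1, 0, 0], [-3, 1, -2], [1, 0, 1]] has det V = -1, so V^{-1} = adj(V)/det V = [[-1, 0, 0], [-1, 1, 2], [1, 0, 1]].
Modal coordinates z(0) = V^{-1} x(0): (-1)·2 + 0·(-2) + 0·(-1) = -2; (-1)·2 + 1·(-2) + 2·(-1) = -6; 1·2 + 0·(-2) + 1·(-1) = 1; so z(0) = [-2, -6, 1]^T.
x_2(t) = Σ_i (v_i)_2 · z_i(0) · e^{λ_i t} (row 2 of V times the modal terms).
x_2(1.5) = (-3)·(-2)·e^{-3·1.5} + 1·(-6)·e^{-2·1.5} + (-2)·1·e^{-1·1.5} = 6·0.011109 + (-6)·0.049787 + (-2)·0.223130 = -0.6783.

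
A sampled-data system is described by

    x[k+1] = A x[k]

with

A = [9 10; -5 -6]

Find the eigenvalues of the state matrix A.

det(zI - A) = z^2 - (tr A)z + det A, with tr A = 9 + (-6) = 3 and det A = 9·(-6) - 10·(-5) = -54 - (-50) = -4.
So p(z) = det(zI - A) = z^2 - 3z - 4.
Factor z^2 - 3z - 4: two numbers with sum 3 and product -4 are 4 and -1, so z^2 - 3z - 4 = (z - 4)(z + 1).
Hence p(z) = (z - 4) (z + 1), with roots -1, 4.

-1, 4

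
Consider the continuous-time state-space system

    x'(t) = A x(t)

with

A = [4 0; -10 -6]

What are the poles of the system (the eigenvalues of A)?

det(sI - A) = s^2 - (tr A)s + det A, with tr A = 4 + (-6) = -2 and det A = 4·(-6) - 0·(-10) = -24 - 0 = -24.
So p(s) = det(sI - A) = s^2 + 2s - 24.
Factor s^2 + 2s - 24: two numbers with sum -2 and product -24 are 4 and -6, so s^2 + 2s - 24 = (s - 4)(s + 6).
Hence p(s) = (s - 4) (s + 6), with roots -6, 4.
At least one eigenvalue has non-negative real part, so the system is not asymptotically stable.

-6, 4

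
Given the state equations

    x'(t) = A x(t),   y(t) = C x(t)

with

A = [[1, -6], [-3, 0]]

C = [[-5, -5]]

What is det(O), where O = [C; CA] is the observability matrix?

CA = [[10, 30]]
Observability matrix O = [C; CA] = [[-5, -5], [10, 30]]
det(O) = (-5)·30 - (-5)·10 = -150 - (-50) = -100
Since det(O) ≠ 0, rank(O) = 2 and the system is completely observable.

-100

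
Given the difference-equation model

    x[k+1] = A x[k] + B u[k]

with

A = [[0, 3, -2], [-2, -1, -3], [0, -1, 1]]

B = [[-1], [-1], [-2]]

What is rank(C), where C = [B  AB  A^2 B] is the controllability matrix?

3

AB = [[1], [9], [-1]]
A^2B = [[29], [-8], [-10]]
Controllability matrix C = [B  AB  A^2B] = [[-1, 1, 29], [-1, 9, -8], [-2, -1, -10]]
det(C) = (-1)·(9·(-10) - (-8)·(-1)) - 1·((-1)·(-10) - (-8)·(-2)) + 29·((-1)·(-1) - 9·(-2)) = (-1)·(-98) - 1·(-6) + 29·19 = 655 ≠ 0, so rank(C) = 3.
rank(C) = 3 = n, so the pair (A, B) is completely controllable.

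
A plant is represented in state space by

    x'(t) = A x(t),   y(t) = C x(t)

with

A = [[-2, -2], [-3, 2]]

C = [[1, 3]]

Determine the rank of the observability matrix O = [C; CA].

2

CA = [[-11, 4]]
Observability matrix O = [C; CA] = [[1, 3], [-11, 4]]
det(O) = 1·4 - 3·(-11) = 4 - (-33) = 37 ≠ 0, so rank(O) = 2.
rank(O) = 2 = n, so the pair (A, C) is completely observable.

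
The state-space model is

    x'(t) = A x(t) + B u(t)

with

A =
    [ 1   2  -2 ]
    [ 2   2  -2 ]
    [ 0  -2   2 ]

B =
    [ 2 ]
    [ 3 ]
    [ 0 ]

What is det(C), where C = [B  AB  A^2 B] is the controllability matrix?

-16

AB = [[8], [10], [-6]]
A^2B = [[40], [48], [-32]]
Controllability matrix C = [B  AB  A^2B] = [[2, 8, 40], [3, 10, 48], [0, -6, -32]]
Expanding along the first row, det(C) = 2·(10·(-32) - 48·(-6)) - 8·(3·(-32) - 48·0) + 40·(3·(-6) - 10·0) = 2·(-32) - 8·(-96) + 40·(-18) = -16
Since det(C) ≠ 0, rank(C) = 3 and the system is completely controllable.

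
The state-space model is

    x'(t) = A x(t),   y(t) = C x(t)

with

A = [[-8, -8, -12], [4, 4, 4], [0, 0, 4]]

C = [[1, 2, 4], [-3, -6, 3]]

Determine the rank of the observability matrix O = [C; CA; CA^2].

CA = [[0, 0, 12], [0, 0, 24]]
CA^2 = [[0, 0, 48], [0, 0, 96]]
Observability matrix O = [C; CA; CA^2] = [[1, 2, 4], [-3, -6, 3], [0, 0, 12], [0, 0, 24], [0, 0, 48], [0, 0, 96]]
The columns c1, c2, c3 of O are linearly dependent: -2·c1 + c2 = 0 (check each entry), so rank(O) ≤ 2.
The 2×2 minor from rows 1, 2, columns 1, 3 is 1·3 - 4·(-3) = 3 - (-12) = 15 ≠ 0, so rank(O) = 2.
rank(O) = 2 < n = 3, so the pair (A, C) is not completely observable.

2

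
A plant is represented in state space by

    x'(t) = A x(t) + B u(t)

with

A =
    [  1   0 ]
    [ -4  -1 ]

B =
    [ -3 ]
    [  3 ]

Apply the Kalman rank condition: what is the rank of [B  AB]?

AB = [[-3], [9]]
Controllability matrix C = [B  AB] = [[-3, -3], [3, 9]]
det(C) = (-3)·9 - (-3)·3 = -27 - (-9) = -18 ≠ 0, so rank(C) = 2.
rank(C) = 2 = n, so the pair (A, B) is completely controllable.

2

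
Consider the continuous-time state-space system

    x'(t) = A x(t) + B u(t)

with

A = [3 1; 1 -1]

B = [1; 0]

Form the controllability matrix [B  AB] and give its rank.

2

AB = [[3], [1]]
Controllability matrix C = [B  AB] = [[1, 3], [0, 1]]
det(C) = 1·1 - 3·0 = 1 - 0 = 1 ≠ 0, so rank(C) = 2.
rank(C) = 2 = n, so the pair (A, B) is completely controllable.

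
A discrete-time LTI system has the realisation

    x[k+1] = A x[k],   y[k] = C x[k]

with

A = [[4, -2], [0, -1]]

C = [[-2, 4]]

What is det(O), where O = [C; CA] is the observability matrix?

CA = [[-8, 0]]
Observability matrix O = [C; CA] = [[-2, 4], [-8, 0]]
det(O) = (-2)·0 - 4·(-8) = 0 - (-32) = 32
Since det(O) ≠ 0, rank(O) = 2 and the system is completely observable.

32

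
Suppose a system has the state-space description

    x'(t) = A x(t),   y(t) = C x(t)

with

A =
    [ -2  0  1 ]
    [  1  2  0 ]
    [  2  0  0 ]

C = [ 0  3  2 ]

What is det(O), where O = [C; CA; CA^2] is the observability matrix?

117

CA = [[7, 6, 0]]
CA^2 = [[-8, 12, 7]]
Observability matrix O = [C; CA; CA^2] = [[0, 3, 2], [7, 6, 0], [-8, 12, 7]]
Expanding along the first row, det(O) = 0·(6·7 - 0·12) - 3·(7·7 - 0·(-8)) + 2·(7·12 - 6·(-8)) = 0·42 - 3·49 + 2·132 = 117
Since det(O) ≠ 0, rank(O) = 3 and the system is completely observable.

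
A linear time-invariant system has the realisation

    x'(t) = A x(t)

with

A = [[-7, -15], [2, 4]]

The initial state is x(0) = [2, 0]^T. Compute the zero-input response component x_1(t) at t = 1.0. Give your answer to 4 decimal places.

-2.0548

det(sI - A) = s^2 - (tr A)s + det A, with tr A = (-7) + 4 = -3 and det A = (-7)·4 - (-15)·2 = -28 - (-30) = 2.
So p(s) = det(sI - A) = s^2 + 3s + 2.
Factor s^2 + 3s + 2: two numbers with sum -3 and product 2 are -1 and -2, so s^2 + 3s + 2 = (s + 1)(s + 2).
Hence p(s) = (s + 1) (s + 2), with roots -2, -1.
The eigenvalues -2, -1 are distinct and real, so A is diagonalisable and x(t) = e^{At} x(0) = V diag(e^{λ_i t}) V^{-1} x(0), where the columns of V are the eigenvectors.
λ = -2: A - (-2)I = [[-5, -15], [2, 6]]. Row 1 gives (-5)·v1 + (-15)·v2 = 0, so take v_1 = [3, -1]^T.
λ = -1: A - (-1)I = [[-6, -15], [2, 5]]. Row 1 gives (-6)·v1 + (-15)·v2 = 0, so take v_2 = [-5, 2]^T.
V = [v_1 v_2] = [[3, -5], [-1, 2]] has det V = 1, so V^{-1} = adj(V)/det V = [[2, 5], [1, 3]].
Modal coordinates z(0) = V^{-1} x(0): 2·2 + 5·0 = 4; 1·2 + 3·0 = 2; so z(0) = [4, 2]^T.
x_1(t) = Σ_i (v_i)_1 · z_i(0) · e^{λ_i t} (row 1 of V times the modal terms).
x_1(1.0) = 3·4·e^{-2·1.0} + (-5)·2·e^{-1·1.0} = 12·0.135335 + (-10)·0.367879 = -2.0548.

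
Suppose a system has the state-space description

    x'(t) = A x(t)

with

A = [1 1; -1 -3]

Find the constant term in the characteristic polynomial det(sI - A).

-2

For a 2×2 matrix, det(sI - A) = s^2 - (tr A)s + det A.
tr A = -2, det A = -2.
So p(s) = s^2 + 2s - 2.
The constant term is -2.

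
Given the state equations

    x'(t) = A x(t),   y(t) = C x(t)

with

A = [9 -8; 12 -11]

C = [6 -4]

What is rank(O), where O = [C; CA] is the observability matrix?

1

CA = [[6, -4]]
Observability matrix O = [C; CA] = [[6, -4], [6, -4]]
Every row of O is a scalar multiple of row 1 = [6, -4] (multipliers 1, 1), so the rows span a one-dimensional space.
O ≠ 0, hence rank(O) = 1.
rank(O) = 1 < n = 2, so the pair (A, C) is not completely observable.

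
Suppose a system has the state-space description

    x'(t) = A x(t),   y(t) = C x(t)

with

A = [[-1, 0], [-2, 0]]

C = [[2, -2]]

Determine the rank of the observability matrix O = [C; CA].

CA = [[2, 0]]
Observability matrix O = [C; CA] = [[2, -2], [2, 0]]
det(O) = 2·0 - (-2)·2 = 0 - (-4) = 4 ≠ 0, so rank(O) = 2.
rank(O) = 2 = n, so the pair (A, C) is completely observable.

2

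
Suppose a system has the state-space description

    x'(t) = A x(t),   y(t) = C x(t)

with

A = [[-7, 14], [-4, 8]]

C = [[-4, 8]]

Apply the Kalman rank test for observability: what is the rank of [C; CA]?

CA = [[-4, 8]]
Observability matrix O = [C; CA] = [[-4, 8], [-4, 8]]
Every row of O is a scalar multiple of row 1 = [-4, 8] (multipliers 1, 1), so the rows span a one-dimensional space.
O ≠ 0, hence rank(O) = 1.
rank(O) = 1 < n = 2, so the pair (A, C) is not completely observable.

1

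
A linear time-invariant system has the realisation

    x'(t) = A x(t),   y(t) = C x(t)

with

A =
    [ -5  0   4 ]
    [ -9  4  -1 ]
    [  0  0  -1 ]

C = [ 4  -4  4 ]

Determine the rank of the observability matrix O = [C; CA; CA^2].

CA = [[16, -16, 16]]
CA^2 = [[64, -64, 64]]
Observability matrix O = [C; CA; CA^2] = [[4, -4, 4], [16, -16, 16], [64, -64, 64]]
Every row of O is a scalar multiple of row 1 = [4, -4, 4] (multipliers 1, 4, 16), so the rows span a one-dimensional space.
O ≠ 0, hence rank(O) = 1.
rank(O) = 1 < n = 3, so the pair (A, C) is not completely observable.

1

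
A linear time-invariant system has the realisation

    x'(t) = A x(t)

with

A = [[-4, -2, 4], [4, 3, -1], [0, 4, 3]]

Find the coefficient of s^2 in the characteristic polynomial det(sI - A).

Expand det(sI - A) for the 3×3 matrix.
p(s) = s^3 - 2s^2 - 3s - 36.
(Check: constant term = det(-A) = (-1)^3 det A = -36; coefficient of s^2 = -tr A = -2.)
The coefficient of s^2 is -2.

-2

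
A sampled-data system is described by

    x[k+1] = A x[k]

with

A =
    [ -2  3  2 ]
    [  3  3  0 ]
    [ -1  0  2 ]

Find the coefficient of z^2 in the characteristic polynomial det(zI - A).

-3

Expand det(zI - A) for the 3×3 matrix.
p(z) = z^3 - 3z^2 - 11z + 24.
(Check: constant term = det(-A) = (-1)^3 det A = 24; coefficient of z^2 = -tr A = -3.)
The coefficient of z^2 is -3.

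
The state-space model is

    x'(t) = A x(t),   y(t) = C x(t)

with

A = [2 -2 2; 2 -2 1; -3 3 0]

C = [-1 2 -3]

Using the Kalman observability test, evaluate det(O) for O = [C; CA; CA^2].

-121

CA = [[11, -11, 0]]
CA^2 = [[0, 0, 11]]
Observability matrix O = [C; CA; CA^2] = [[-1, 2, -3], [11, -11, 0], [0, 0, 11]]
Expanding along the first row, det(O) = (-1)·((-11)·11 - 0·0) - 2·(11·11 - 0·0) + (-3)·(11·0 - (-11)·0) = (-1)·(-121) - 2·121 + (-3)·0 = -121
Since det(O) ≠ 0, rank(O) = 3 and the system is completely observable.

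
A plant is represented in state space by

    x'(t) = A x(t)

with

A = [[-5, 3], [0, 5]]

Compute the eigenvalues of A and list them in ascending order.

-5, 5

det(sI - A) = s^2 - (tr A)s + det A, with tr A = (-5) + 5 = 0 and det A = (-5)·5 - 3·0 = -25 - 0 = -25.
So p(s) = det(sI - A) = s^2 - 25.
Factor s^2 - 25: two numbers with sum 0 and product -25 are 5 and -5, so s^2 - 25 = (s - 5)(s + 5).
Hence p(s) = (s - 5) (s + 5), with roots -5, 5.
At least one eigenvalue has non-negative real part, so the system is not asymptotically stable.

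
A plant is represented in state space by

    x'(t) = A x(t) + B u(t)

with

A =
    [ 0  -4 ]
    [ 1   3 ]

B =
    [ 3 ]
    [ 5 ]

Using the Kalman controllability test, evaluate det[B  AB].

AB = [[-20], [18]]
Controllability matrix C = [B  AB] = [[3, -20], [5, 18]]
det(C) = 3·18 - (-20)·5 = 54 - (-100) = 154
Since det(C) ≠ 0, rank(C) = 2 and the system is completely controllable.

154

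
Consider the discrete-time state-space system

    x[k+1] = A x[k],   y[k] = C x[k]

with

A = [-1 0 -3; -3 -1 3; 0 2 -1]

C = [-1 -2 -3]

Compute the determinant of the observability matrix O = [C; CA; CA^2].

CA = [[7, -4, 0]]
CA^2 = [[5, 4, -33]]
Observability matrix O = [C; CA; CA^2] = [[-1, -2, -3], [7, -4, 0], [5, 4, -33]]
Expanding along the first row, det(O) = (-1)·((-4)·(-33) - 0·4) - (-2)·(7·(-33) - 0·5) + (-3)·(7·4 - (-4)·5) = (-1)·132 - (-2)·(-231) + (-3)·48 = -738
Since det(O) ≠ 0, rank(O) = 3 and the system is completely observable.

-738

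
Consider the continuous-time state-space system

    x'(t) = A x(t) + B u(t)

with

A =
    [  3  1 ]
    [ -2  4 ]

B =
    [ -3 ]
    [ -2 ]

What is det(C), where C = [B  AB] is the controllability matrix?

AB = [[-11], [-2]]
Controllability matrix C = [B  AB] = [[-3, -11], [-2, -2]]
det(C) = (-3)·(-2) - (-11)·(-2) = 6 - 22 = -16
Since det(C) ≠ 0, rank(C) = 2 and the system is completely controllable.

-16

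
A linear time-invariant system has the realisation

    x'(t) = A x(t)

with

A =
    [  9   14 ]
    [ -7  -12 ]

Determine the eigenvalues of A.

-5, 2

det(sI - A) = s^2 - (tr A)s + det A, with tr A = 9 + (-12) = -3 and det A = 9·(-12) - 14·(-7) = -108 - (-98) = -10.
So p(s) = det(sI - A) = s^2 + 3s - 10.
Factor s^2 + 3s - 10: two numbers with sum -3 and product -10 are 2 and -5, so s^2 + 3s - 10 = (s - 2)(s + 5).
Hence p(s) = (s - 2) (s + 5), with roots -5, 2.
At least one eigenvalue has non-negative real part, so the system is not asymptotically stable.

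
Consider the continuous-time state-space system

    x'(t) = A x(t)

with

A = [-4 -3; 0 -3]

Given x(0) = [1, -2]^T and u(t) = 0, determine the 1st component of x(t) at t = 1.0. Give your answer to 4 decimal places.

0.2071

det(sI - A) = s^2 - (tr A)s + det A, with tr A = (-4) + (-3) = -7 and det A = (-4)·(-3) - (-3)·0 = 12 - 0 = 12.
So p(s) = det(sI - A) = s^2 + 7s + 12.
Factor s^2 + 7s + 12: two numbers with sum -7 and product 12 are -3 and -4, so s^2 + 7s + 12 = (s + 3)(s + 4).
Hence p(s) = (s + 3) (s + 4), with roots -4, -3.
The eigenvalues -4, -3 are distinct and real, so A is diagonalisable and x(t) = e^{At} x(0) = V diag(e^{λ_i t}) V^{-1} x(0), where the columns of V are the eigenvectors.
λ = -4: A - (-4)I = [[0, -3], [0, 1]]. Row 1 gives 0·v1 + (-3)·v2 = 0, so take v_1 = [1, 0]^T.
λ = -3: A - (-3)I = [[-1, -3], [0, 0]]. Row 1 gives (-1)·v1 + (-3)·v2 = 0, so take v_2 = [3, -1]^T.
V = [v_1 v_2] = [[1, 3], [0, -1]] has det V = -1, so V^{-1} = adj(V)/det V = [[1, 3], [0, -1]].
Modal coordinates z(0) = V^{-1} x(0): 1·1 + 3·(-2) = -5; 0·1 + (-1)·(-2) = 2; so z(0) = [-5, 2]^T.
x_1(t) = Σ_i (v_i)_1 · z_i(0) · e^{λ_i t} (row 1 of V times the modal terms).
x_1(1.0) = 1·(-5)·e^{-4·1.0} + 3·2·e^{-3·1.0} = (-5)·0.018316 + 6·0.049787 = 0.2071.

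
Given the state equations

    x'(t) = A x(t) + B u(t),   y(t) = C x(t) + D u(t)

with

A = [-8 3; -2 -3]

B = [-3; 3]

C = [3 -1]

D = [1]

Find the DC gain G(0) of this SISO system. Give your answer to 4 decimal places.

G(0) = C(-A)^{-1}B + D = -C A^{-1} B + D.
det A = 30, so A^{-1} = (1/30)·adj(A) = [[-1/10, -1/10], [1/15, -4/15]]
A^{-1} B = [0, -1]^T
C A^{-1} B = 1
G(0) = D - C A^{-1} B = 1 - (1) = 0

0.0000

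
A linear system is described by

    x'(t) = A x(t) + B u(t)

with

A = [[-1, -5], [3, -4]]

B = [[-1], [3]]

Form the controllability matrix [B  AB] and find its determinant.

AB = [[-14], [-15]]
Controllability matrix C = [B  AB] = [[-1, -14], [3, -15]]
det(C) = (-1)·(-15) - (-14)·3 = 15 - (-42) = 57
Since det(C) ≠ 0, rank(C) = 2 and the system is completely controllable.

57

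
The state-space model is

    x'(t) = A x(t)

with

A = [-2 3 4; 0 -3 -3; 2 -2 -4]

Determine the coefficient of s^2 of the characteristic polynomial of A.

Expand det(sI - A) for the 3×3 matrix.
p(s) = s^3 + 9s^2 + 12s + 6.
(Check: constant term = det(-A) = (-1)^3 det A = 6; coefficient of s^2 = -tr A = 9.)
The coefficient of s^2 is 9.

9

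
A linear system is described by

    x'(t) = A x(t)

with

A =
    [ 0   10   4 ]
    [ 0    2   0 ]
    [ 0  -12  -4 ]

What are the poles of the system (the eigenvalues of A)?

det(sI - A) = s^3 - (tr A)s^2 + (M11 + M22 + M33)s - det A, where Mii is the 2×2 principal minor of A obtained by deleting row i and column i.
tr A = 0 + 2 + (-4) = -2; M11 = 2·(-4) - 0·(-12) = -8 - 0 = -8; M22 = 0·(-4) - 4·0 = 0 - 0 = 0; M33 = 0·2 - 10·0 = 0 - 0 = 0; sum of minors = -8.
det A = 0·(2·(-4) - 0·(-12)) - 10·(0·(-4) - 0·0) + 4·(0·(-12) - 2·0) = 0·(-8) - 10·0 + 4·0 = 0.
So p(s) = det(sI - A) = s^3 + 2s^2 - 8s.
The constant term is 0, so p(s) = s(s^2 + 2s - 8).
Factor s^2 + 2s - 8: two numbers with sum -2 and product -8 are 2 and -4, so s^2 + 2s - 8 = (s - 2)(s + 4).
Hence p(s) = s (s - 2) (s + 4), with roots -4, 0, 2.
At least one eigenvalue has non-negative real part, so the system is not asymptotically stable.

-4, 0, 2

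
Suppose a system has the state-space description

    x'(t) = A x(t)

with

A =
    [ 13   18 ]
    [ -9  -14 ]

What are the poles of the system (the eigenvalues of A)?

-5, 4

det(sI - A) = s^2 - (tr A)s + det A, with tr A = 13 + (-14) = -1 and det A = 13·(-14) - 18·(-9) = -182 - (-162) = -20.
So p(s) = det(sI - A) = s^2 + s - 20.
Factor s^2 + s - 20: two numbers with sum -1 and product -20 are 4 and -5, so s^2 + s - 20 = (s - 4)(s + 5).
Hence p(s) = (s - 4) (s + 5), with roots -5, 4.
At least one eigenvalue has non-negative real part, so the system is not asymptotically stable.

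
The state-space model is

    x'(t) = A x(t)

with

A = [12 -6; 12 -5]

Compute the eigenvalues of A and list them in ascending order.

3, 4

det(sI - A) = s^2 - (tr A)s + det A, with tr A = 12 + (-5) = 7 and det A = 12·(-5) - (-6)·12 = -60 - (-72) = 12.
So p(s) = det(sI - A) = s^2 - 7s + 12.
Factor s^2 - 7s + 12: two numbers with sum 7 and product 12 are 4 and 3, so s^2 - 7s + 12 = (s - 4)(s - 3).
Hence p(s) = (s - 4) (s - 3), with roots 3, 4.
At least one eigenvalue has non-negative real part, so the system is not asymptotically stable.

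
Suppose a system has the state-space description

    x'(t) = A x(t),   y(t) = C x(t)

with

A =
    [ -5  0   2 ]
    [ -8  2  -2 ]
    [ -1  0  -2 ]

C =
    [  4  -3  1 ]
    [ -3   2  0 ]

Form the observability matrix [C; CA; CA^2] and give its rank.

CA = [[3, -6, 12], [-1, 4, -10]]
CA^2 = [[21, -12, -6], [-17, 8, 10]]
Observability matrix O = [C; CA; CA^2] = [[4, -3, 1], [-3, 2, 0], [3, -6, 12], [-1, 4, -10], [21, -12, -6], [-17, 8, 10]]
The columns c1, c2, c3 of O are linearly dependent: 2·c1 + 3·c2 + c3 = 0 (check each entry), so rank(O) ≤ 2.
The 2×2 minor from rows 1, 2, columns 1, 2 is 4·2 - (-3)·(-3) = 8 - 9 = -1 ≠ 0, so rank(O) = 2.
rank(O) = 2 < n = 3, so the pair (A, C) is not completely observable.

2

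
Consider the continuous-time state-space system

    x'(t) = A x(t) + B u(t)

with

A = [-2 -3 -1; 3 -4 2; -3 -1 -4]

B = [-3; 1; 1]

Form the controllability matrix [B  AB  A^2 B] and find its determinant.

AB = [[2], [-11], [4]]
A^2B = [[25], [58], [-11]]
Controllability matrix C = [B  AB  A^2B] = [[-3, 2, 25], [1, -11, 58], [1, 4, -11]]
Expanding along the first row, det(C) = (-3)·((-11)·(-11) - 58·4) - 2·(1·(-11) - 58·1) + 25·(1·4 - (-11)·1) = (-3)·(-111) - 2·(-69) + 25·15 = 846
Since det(C) ≠ 0, rank(C) = 3 and the system is completely controllable.

846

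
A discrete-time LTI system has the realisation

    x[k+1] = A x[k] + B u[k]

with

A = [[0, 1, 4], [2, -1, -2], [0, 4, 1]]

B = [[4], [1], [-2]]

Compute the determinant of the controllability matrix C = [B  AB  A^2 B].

AB = [[-7], [11], [2]]
A^2B = [[19], [-29], [46]]
Controllability matrix C = [B  AB  A^2B] = [[4, -7, 19], [1, 11, -29], [-2, 2, 46]]
Expanding along the first row, det(C) = 4·(11·46 - (-29)·2) - (-7)·(1·46 - (-29)·(-2)) + 19·(1·2 - 11·(-2)) = 4·564 - (-7)·(-12) + 19·24 = 2628
Since det(C) ≠ 0, rank(C) = 3 and the system is completely controllable.

2628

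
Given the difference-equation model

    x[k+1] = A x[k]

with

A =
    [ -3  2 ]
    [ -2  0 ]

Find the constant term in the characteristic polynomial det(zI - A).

4

For a 2×2 matrix, det(zI - A) = z^2 - (tr A)z + det A.
tr A = -3, det A = 4.
So p(z) = z^2 + 3z + 4.
The constant term is 4.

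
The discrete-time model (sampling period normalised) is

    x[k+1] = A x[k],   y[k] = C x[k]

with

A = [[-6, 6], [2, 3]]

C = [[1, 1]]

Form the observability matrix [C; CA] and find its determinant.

CA = [[-4, 9]]
Observability matrix O = [C; CA] = [[1, 1], [-4, 9]]
det(O) = 1·9 - 1·(-4) = 9 - (-4) = 13
Since det(O) ≠ 0, rank(O) = 2 and the system is completely observable.

13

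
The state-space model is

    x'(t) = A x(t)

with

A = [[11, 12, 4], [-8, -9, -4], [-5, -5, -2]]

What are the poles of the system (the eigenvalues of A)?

-2, -1, 3

det(sI - A) = s^3 - (tr A)s^2 + (M11 + M22 + M33)s - det A, where Mii is the 2×2 principal minor of A obtained by deleting row i and column i.
tr A = 11 + (-9) + (-2) = 0; M11 = (-9)·(-2) - (-4)·(-5) = 18 - 20 = -2; M22 = 11·(-2) - 4·(-5) = -22 - (-20) = -2; M33 = 11·(-9) - 12·(-8) = -99 - (-96) = -3; sum of minors = -7.
det A = 11·((-9)·(-2) - (-4)·(-5)) - 12·((-8)·(-2) - (-4)·(-5)) + 4·((-8)·(-5) - (-9)·(-5)) = 11·(-2) - 12·(-4) + 4·(-5) = 6.
So p(s) = det(sI - A) = s^3 - 7s - 6.
Rational-root test: any integer root divides -6. Testing small divisors, s = -1 works: p(-1) = -1 + 0 + 7 + (-6) = 0, so (s + 1) is a factor.
Dividing, p(s) = (s + 1)(s^2 - s - 6).
Factor s^2 - s - 6: two numbers with sum 1 and product -6 are 3 and -2, so s^2 - s - 6 = (s - 3)(s + 2).
Hence p(s) = (s - 3) (s + 1) (s + 2), with roots -2, -1, 3.
At least one eigenvalue has non-negative real part, so the system is not asymptotically stable.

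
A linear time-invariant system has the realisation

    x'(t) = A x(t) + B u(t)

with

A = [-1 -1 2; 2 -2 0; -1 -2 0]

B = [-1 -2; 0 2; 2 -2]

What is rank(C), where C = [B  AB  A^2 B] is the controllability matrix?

3

AB = [[5, -4], [-2, -8], [1, -2]]
A^2B = [[-1, 8], [14, 8], [-1, 20]]
Controllability matrix C = [B  AB  A^2B] = [[-1, -2, 5, -4, -1, 8], [0, 2, -2, -8, 14, 8], [2, -2, 1, -2, -1, 20]]
Take the 3×3 submatrix of C formed by columns 1, 2, 3: [[-1, -2, 5], [0, 2, -2], [2, -2, 1]]. Its determinant is (-1)·(2·1 - (-2)·(-2)) - (-2)·(0·1 - (-2)·2) + 5·(0·(-2) - 2·2) = (-1)·(-2) - (-2)·4 + 5·(-4) = -10 ≠ 0.
So rank(C) ≥ 3; since C has 3 rows, rank(C) = 3.
rank(C) = 3 = n, so the pair (A, B) is completely controllable.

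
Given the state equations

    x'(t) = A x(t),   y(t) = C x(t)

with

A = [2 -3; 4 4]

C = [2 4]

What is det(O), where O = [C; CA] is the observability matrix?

-60

CA = [[20, 10]]
Observability matrix O = [C; CA] = [[2, 4], [20, 10]]
det(O) = 2·10 - 4·20 = 20 - 80 = -60
Since det(O) ≠ 0, rank(O) = 2 and the system is completely observable.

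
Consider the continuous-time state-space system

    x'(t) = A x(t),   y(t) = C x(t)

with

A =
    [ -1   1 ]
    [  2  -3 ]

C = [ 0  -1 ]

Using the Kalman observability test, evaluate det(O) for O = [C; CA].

-2

CA = [[-2, 3]]
Observability matrix O = [C; CA] = [[0, -1], [-2, 3]]
det(O) = 0·3 - (-1)·(-2) = 0 - 2 = -2
Since det(O) ≠ 0, rank(O) = 2 and the system is completely observable.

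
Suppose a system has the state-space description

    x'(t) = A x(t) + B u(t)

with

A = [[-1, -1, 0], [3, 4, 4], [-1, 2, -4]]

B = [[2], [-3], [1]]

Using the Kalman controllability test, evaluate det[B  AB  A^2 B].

-1330

AB = [[1], [-2], [-12]]
A^2B = [[1], [-53], [43]]
Controllability matrix C = [B  AB  A^2B] = [[2, 1, 1], [-3, -2, -53], [1, -12, 43]]
Expanding along the first row, det(C) = 2·((-2)·43 - (-53)·(-12)) - 1·((-3)·43 - (-53)·1) + 1·((-3)·(-12) - (-2)·1) = 2·(-722) - 1·(-76) + 1·38 = -1330
Since det(C) ≠ 0, rank(C) = 3 and the system is completely controllable.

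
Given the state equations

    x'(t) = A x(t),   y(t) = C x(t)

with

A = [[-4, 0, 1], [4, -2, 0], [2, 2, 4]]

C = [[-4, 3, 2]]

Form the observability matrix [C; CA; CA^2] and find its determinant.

CA = [[32, -2, 4]]
CA^2 = [[-128, 12, 48]]
Observability matrix O = [C; CA; CA^2] = [[-4, 3, 2], [32, -2, 4], [-128, 12, 48]]
Expanding along the first row, det(O) = (-4)·((-2)·48 - 4·12) - 3·(32·48 - 4·(-128)) + 2·(32·12 - (-2)·(-128)) = (-4)·(-144) - 3·2048 + 2·128 = -5312
Since det(O) ≠ 0, rank(O) = 3 and the system is completely observable.

-5312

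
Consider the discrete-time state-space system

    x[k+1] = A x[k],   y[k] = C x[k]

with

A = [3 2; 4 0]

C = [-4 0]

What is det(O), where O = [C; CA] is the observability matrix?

32

CA = [[-12, -8]]
Observability matrix O = [C; CA] = [[-4, 0], [-12, -8]]
det(O) = (-4)·(-8) - 0·(-12) = 32 - 0 = 32
Since det(O) ≠ 0, rank(O) = 2 and the system is completely observable.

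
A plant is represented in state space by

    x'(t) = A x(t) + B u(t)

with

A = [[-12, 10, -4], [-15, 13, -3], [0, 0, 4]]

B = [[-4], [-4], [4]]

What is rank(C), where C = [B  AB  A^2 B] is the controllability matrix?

AB = [[-8], [-4], [16]]
A^2B = [[-8], [20], [64]]
Controllability matrix C = [B  AB  A^2B] = [[-4, -8, -8], [-4, -4, 20], [4, 16, 64]]
The rows r1, r2, r3 of C are linearly dependent: 3·r1 - 2·r2 + r3 = 0 (check each entry), so rank(C) ≤ 2.
The 2×2 minor from rows 1, 2, columns 1, 2 is (-4)·(-4) - (-8)·(-4) = 16 - 32 = -16 ≠ 0, so rank(C) = 2.
rank(C) = 2 < n = 3, so the pair (A, B) is not completely controllable.

2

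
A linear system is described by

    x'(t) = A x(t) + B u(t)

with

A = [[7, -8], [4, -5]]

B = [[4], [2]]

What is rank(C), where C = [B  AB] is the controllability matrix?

AB = [[12], [6]]
Controllability matrix C = [B  AB] = [[4, 12], [2, 6]]
Every column of C is a scalar multiple of column 1 = [4, 2] (multipliers 1, 3), so the columns span a one-dimensional space.
C ≠ 0, hence rank(C) = 1.
rank(C) = 1 < n = 2, so the pair (A, B) is not completely controllable.

1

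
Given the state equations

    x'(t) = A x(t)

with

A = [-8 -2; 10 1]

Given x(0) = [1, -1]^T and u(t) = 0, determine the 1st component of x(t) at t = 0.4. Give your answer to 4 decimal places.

0.0033

det(sI - A) = s^2 - (tr A)s + det A, with tr A = (-8) + 1 = -7 and det A = (-8)·1 - (-2)·10 = -8 - (-20) = 12.
So p(s) = det(sI - A) = s^2 + 7s + 12.
Factor s^2 + 7s + 12: two numbers with sum -7 and product 12 are -3 and -4, so s^2 + 7s + 12 = (s + 3)(s + 4).
Hence p(s) = (s + 3) (s + 4), with roots -4, -3.
The eigenvalues -4, -3 are distinct and real, so A is diagonalisable and x(t) = e^{At} x(0) = V diag(e^{λ_i t}) V^{-1} x(0), where the columns of V are the eigenvectors.
λ = -4: A - (-4)I = [[-4, -2], [10, 5]]. Row 1 gives (-4)·v1 + (-2)·v2 = 0, so take v_1 = [1, -2]^T.
λ = -3: A - (-3)I = [[-5, -2], [10, 4]]. Row 1 gives (-5)·v1 + (-2)·v2 = 0, so take v_2 = [-2, 5]^T.
V = [v_1 v_2] = [[1, -2], [-2, 5]] has det V = 1, so V^{-1} = adj(V)/det V = [[5, 2], [2, 1]].
Modal coordinates z(0) = V^{-1} x(0): 5·1 + 2·(-1) = 3; 2·1 + 1·(-1) = 1; so z(0) = [3, 1]^T.
x_1(t) = Σ_i (v_i)_1 · z_i(0) · e^{λ_i t} (row 1 of V times the modal terms).
x_1(0.4) = 1·3·e^{-4·0.4} + (-2)·1·e^{-3·0.4} = 3·0.201897 + (-2)·0.301194 = 0.0033.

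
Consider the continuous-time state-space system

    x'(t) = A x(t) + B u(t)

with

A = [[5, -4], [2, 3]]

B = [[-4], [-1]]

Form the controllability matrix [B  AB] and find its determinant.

AB = [[-16], [-11]]
Controllability matrix C = [B  AB] = [[-4, -16], [-1, -11]]
det(C) = (-4)·(-11) - (-16)·(-1) = 44 - 16 = 28
Since det(C) ≠ 0, rank(C) = 2 and the system is completely controllable.

28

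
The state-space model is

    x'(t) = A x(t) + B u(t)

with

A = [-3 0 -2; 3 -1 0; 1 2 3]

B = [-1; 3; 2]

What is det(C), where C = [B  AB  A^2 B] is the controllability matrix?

AB = [[-1], [-6], [11]]
A^2B = [[-19], [3], [20]]
Controllability matrix C = [B  AB  A^2B] = [[-1, -1, -19], [3, -6, 3], [2, 11, 20]]
Expanding along the first row, det(C) = (-1)·((-6)·20 - 3·11) - (-1)·(3·20 - 3·2) + (-19)·(3·11 - (-6)·2) = (-1)·(-153) - (-1)·54 + (-19)·45 = -648
Since det(C) ≠ 0, rank(C) = 3 and the system is completely controllable.

-648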